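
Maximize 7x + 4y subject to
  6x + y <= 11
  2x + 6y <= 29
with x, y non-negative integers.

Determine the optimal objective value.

23

Relaxing integrality, the LP optimum is 25.50 at (x,y) = (1.09, 4.47), which is not an integer point.
(x,y)=(1,4): 6·1+1·4=10≤11, 2·1+6·4=26≤29, objective 23.
(x,y)=(1,3): 6·1+1·3=9≤11, 2·1+6·3=20≤29, objective 19.
(x,y)=(0,4): 6·0+1·4=4≤11, 2·0+6·4=24≤29, objective 16.
No feasible integer point exceeds 23.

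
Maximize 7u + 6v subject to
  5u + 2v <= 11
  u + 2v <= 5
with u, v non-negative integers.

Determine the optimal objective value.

19

Relaxing integrality, the LP optimum is 21.00 at (u,v) = (1.5, 1.75), which is not an integer point.
(u,v)=(1,2): 5·1+2·2=9≤11, 1·1+2·2=5≤5, objective 19.
(u,v)=(2,0): 5·2+2·0=10≤11, 1·2+2·0=2≤5, objective 14.
The best lattice point is (1,2), giving 19.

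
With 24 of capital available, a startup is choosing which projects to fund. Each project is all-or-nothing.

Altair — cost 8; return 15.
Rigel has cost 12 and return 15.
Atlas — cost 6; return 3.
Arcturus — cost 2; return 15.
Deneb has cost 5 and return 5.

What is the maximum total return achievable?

45

This is an integer program with binary decision variables.
Take Altair, Rigel, and Arcturus: cost 8 + 12 + 2 = 22 ≤ 24, return 15 + 15 + 15 = 45.
No other feasible combination does better.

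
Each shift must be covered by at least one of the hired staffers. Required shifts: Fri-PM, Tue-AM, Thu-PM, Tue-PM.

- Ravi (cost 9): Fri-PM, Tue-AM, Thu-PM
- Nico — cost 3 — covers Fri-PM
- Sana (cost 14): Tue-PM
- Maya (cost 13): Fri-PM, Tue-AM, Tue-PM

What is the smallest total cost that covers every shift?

This is an integer covering problem.
Choose Ravi and Maya: together they cover Fri-PM, Tue-AM, Thu-PM, Tue-PM — every shift.
Total cost: 9 + 13 = 22.
No cover costs less than 22.

22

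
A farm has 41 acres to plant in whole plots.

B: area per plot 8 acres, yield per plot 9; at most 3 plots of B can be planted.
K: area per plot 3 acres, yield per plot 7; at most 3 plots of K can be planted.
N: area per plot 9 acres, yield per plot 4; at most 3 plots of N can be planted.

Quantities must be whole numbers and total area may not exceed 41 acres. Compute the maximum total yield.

48

This is a bounded integer knapsack.
Take 3×B and 3×K: area 33 ≤ 41, yield 3·9 + 3·7 = 48.
K has the best ratio (7/3) and is taken to its limit of 3; remaining capacity is filled optimally with the others.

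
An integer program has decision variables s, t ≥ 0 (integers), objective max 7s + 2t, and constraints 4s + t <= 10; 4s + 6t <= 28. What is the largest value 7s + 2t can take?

18

Relaxing integrality, the LP optimum is 18.40 at (s,t) = (1.6, 3.6), which is not an integer point.
(s,t)=(2,2): 4·2+1·2=10≤10, 4·2+6·2=20≤28, objective 18.
(s,t)=(2,1): 4·2+1·1=9≤10, 4·2+6·1=14≤28, objective 16.
(s,t)=(1,4): 4·1+1·4=8≤10, 4·1+6·4=28≤28, objective 15.
The best lattice point is (2,2), giving 18.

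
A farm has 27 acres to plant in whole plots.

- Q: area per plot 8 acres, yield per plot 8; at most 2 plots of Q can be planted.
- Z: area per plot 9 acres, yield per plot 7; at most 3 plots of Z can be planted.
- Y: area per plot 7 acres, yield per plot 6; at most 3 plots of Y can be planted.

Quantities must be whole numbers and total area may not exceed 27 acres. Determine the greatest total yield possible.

23

This is a bounded integer knapsack.
Q has the best ratio (8/8); taking only Q gives at most 2×8 = 16 (stopped by the supply cap of 2).
Mixing does better — 2×Q and 1×Z: area 25 ≤ 27, yield 2·8 + 1·7 = 23.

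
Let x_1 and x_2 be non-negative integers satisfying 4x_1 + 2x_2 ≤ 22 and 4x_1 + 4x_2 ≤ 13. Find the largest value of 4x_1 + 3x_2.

12

(x_1,x_2)=(3,0): 4·3+2·0=12≤22, 4·3+4·0=12≤13, objective 12.
(x_1,x_2)=(2,1): 4·2+2·1=10≤22, 4·2+4·1=12≤13, objective 11.
No feasible integer point exceeds 12.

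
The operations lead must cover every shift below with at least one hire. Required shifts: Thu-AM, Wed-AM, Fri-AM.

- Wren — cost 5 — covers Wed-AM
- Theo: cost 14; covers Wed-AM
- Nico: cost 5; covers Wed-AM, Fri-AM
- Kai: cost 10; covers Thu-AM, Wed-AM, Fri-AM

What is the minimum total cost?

This is a weighted set-cover instance.
The greedy cost-per-new-shift heuristic would pick Nico and Kai for 15, but a cheaper cover exists.
Kai alone covers Thu-AM, Wed-AM, Fri-AM — every shift.
Total cost: 10.
No cover costs less than 10.

10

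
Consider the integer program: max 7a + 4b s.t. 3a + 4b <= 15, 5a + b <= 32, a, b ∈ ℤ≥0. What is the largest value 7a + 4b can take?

(a,b)=(5,0): 3·5+4·0=15≤15, 5·5+1·0=25≤32, objective 35.
(a,b)=(4,0): 3·4+4·0=12≤15, 5·4+1·0=20≤32, objective 28.
Maximum is 35 at (a,b)=(5,0).

35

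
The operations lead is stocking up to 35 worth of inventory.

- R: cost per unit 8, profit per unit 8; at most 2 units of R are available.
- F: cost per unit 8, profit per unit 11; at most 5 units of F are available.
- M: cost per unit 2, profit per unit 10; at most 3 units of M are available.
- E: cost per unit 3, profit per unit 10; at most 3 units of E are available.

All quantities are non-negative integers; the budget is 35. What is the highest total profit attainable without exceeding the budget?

82

Take 2×F, 3×M, and 3×E: cost 31 ≤ 35, profit 2·11 + 3·10 + 3·10 = 82.
M has the best ratio (10/2) and is taken to its limit of 3; remaining capacity is filled optimally with the others.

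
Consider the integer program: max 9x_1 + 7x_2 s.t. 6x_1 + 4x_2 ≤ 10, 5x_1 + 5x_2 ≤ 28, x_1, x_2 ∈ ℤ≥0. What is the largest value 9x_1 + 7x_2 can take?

The continuous relaxation peaks at (0, 2.5) with value 17.50; rounding to a feasible lattice point costs some objective.
(x_1,x_2)=(1,1): 6·1+4·1=10≤10, 5·1+5·1=10≤28, objective 16.
(x_1,x_2)=(0,2): 6·0+4·2=8≤10, 5·0+5·2=10≤28, objective 14.
(x_1,x_2)=(1,0): 6·1+4·0=6≤10, 5·1+5·0=5≤28, objective 9.
(x_1,x_2)=(0,1): 6·0+4·1=4≤10, 5·0+5·1=5≤28, objective 7.
The best lattice point is (1,1), giving 16.

16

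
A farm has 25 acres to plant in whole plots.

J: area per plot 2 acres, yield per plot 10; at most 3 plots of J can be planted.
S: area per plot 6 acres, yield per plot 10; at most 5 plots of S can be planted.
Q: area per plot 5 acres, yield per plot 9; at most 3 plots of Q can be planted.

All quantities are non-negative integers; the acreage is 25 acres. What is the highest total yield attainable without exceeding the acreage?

60

3×J, 2×S, and 1×Q: area 23 ≤ 25, yield 3·10 + 2·10 + 1·9 = 59.
3×J and 3×S: area 24 ≤ 25, yield 3·10 + 3·10 = 60.
Best is 60.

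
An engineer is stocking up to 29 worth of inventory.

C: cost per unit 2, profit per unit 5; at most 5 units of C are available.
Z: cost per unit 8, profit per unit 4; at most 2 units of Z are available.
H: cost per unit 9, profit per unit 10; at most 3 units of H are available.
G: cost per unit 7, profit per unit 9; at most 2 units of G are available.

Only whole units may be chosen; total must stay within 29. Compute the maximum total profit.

Take 5×C and 2×H: cost 28 ≤ 29, profit 5·5 + 2·10 = 45.
C has the best ratio (5/2) and is taken to its limit of 5; remaining capacity is filled optimally with the others.

45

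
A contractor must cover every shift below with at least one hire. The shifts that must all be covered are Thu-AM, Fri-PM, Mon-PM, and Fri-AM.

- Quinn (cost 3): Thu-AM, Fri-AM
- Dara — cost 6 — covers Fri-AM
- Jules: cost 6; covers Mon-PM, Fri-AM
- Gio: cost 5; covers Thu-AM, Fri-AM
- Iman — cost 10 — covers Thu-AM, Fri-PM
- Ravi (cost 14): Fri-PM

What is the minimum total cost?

This is an integer covering problem.
The greedy cost-per-new-shift heuristic would pick Quinn, Jules, and Iman for 19, but a cheaper cover exists.
Choose Jules and Iman: together they cover Thu-AM, Fri-PM, Mon-PM, Fri-AM — every shift.
Total cost: 6 + 10 = 16.
No cover costs less than 16.

16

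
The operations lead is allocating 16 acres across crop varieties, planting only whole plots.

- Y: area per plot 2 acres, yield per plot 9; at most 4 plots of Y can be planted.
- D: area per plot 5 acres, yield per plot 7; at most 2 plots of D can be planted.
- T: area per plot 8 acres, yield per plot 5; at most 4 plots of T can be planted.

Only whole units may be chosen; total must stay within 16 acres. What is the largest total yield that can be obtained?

4×Y and 1×D: area 13 ≤ 16, yield 4·9 + 1·7 = 43.
3×Y and 2×D: area 16 ≤ 16, yield 3·9 + 2·7 = 41.
Best is 43.

43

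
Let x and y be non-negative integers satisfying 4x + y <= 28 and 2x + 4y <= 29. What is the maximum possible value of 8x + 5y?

(x,y)=(6,4): 4·6+1·4=28≤28, 2·6+4·4=28≤29, objective 68.
(x,y)=(6,3): 4·6+1·3=27≤28, 2·6+4·3=24≤29, objective 63.
(x,y)=(5,4): 4·5+1·4=24≤28, 2·5+4·4=26≤29, objective 60.
The best lattice point is (6,4), giving 68.

68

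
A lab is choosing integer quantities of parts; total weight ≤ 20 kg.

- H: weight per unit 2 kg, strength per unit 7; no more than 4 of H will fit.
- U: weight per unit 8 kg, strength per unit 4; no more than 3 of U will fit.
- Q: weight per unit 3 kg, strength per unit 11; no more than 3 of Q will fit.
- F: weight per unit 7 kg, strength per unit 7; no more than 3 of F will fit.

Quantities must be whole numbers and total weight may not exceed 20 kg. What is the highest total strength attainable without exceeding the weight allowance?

61

This is a bounded integer knapsack.
2×H, 3×Q, and 1×F: weight 20 ≤ 20, strength 2·7 + 3·11 + 1·7 = 54.
4×H and 3×Q: weight 17 ≤ 20, strength 4·7 + 3·11 = 61.
Best is 61.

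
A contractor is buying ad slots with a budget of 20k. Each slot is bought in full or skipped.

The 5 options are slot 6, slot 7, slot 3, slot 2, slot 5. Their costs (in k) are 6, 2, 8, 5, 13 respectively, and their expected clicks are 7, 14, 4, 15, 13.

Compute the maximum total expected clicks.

42

Treat it as a binary knapsack problem.
Take slot 7, slot 2, and slot 5: cost 2 + 5 + 13 = 20 ≤ 20, expected clicks 14 + 15 + 13 = 42.
No other feasible combination does better.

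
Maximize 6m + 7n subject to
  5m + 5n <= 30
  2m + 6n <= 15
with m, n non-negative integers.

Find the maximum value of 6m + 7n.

(m,n)=(6,0): 5·6+5·0=30≤30, 2·6+6·0=12≤15, objective 36.
(m,n)=(4,1): 5·4+5·1=25≤30, 2·4+6·1=14≤15, objective 31.
(m,n)=(5,0): 5·5+5·0=25≤30, 2·5+6·0=10≤15, objective 30.
No feasible integer point exceeds 36.

36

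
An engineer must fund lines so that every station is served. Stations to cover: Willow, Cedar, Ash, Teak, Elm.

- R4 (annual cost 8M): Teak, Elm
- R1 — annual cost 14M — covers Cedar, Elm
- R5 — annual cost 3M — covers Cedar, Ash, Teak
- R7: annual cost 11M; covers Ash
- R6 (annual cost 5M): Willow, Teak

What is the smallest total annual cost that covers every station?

16

Choose R4, R5, and R6: together they cover Willow, Cedar, Ash, Teak, Elm — every station.
Total annual cost: 8 + 3 + 5 = 16.
No cover costs less than 16.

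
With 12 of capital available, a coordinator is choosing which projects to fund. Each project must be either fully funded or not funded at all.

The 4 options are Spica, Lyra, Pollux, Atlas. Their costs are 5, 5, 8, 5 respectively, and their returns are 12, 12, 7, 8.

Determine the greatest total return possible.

Spica + Lyra: cost 5 + 5 = 10 ≤ 12, return 12 + 12 = 24.
Lyra + Atlas: cost 5 + 5 = 10 ≤ 12, return 12 + 8 = 20.
Spica + Atlas: cost 5 + 5 = 10 ≤ 12, return 12 + 8 = 20.
Best is Spica and Lyra with total return 24.

24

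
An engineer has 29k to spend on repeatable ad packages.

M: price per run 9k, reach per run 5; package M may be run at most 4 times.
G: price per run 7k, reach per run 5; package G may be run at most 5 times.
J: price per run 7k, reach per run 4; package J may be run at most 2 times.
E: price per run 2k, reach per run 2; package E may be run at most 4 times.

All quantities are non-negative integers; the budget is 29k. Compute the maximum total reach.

23

E has the best ratio (2/2); taking only E gives at most 4×2 = 8 (stopped by the supply cap of 4).
Mixing does better — 3×G and 4×E: price 29 ≤ 29, reach 3·5 + 4·2 = 23.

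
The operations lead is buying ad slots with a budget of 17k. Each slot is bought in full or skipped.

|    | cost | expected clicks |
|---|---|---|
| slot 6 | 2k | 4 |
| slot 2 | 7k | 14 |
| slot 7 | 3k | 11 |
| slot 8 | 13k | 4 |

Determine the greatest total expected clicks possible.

29

Take slot 6, slot 2, and slot 7: cost 2 + 7 + 3 = 12 ≤ 17, expected clicks 4 + 14 + 11 = 29.
No other feasible combination does better.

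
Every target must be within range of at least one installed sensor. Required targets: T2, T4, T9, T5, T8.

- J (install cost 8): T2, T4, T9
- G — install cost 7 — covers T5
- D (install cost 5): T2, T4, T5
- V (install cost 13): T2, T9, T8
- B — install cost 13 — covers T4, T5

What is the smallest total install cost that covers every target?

18

This is a weighted set-cover instance.
Choose D and V: together they cover T2, T4, T9, T5, T8 — every target.
Total install cost: 5 + 13 = 18.
No cover costs less than 18.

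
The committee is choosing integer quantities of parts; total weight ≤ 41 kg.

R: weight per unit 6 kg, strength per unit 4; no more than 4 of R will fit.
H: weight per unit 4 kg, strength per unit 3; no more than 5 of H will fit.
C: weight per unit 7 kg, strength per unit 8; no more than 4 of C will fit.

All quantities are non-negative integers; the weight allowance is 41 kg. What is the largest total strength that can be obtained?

41

This is a bounded integer knapsack.
C has the best ratio (8/7); taking only C gives at most 4×8 = 32 (stopped by the supply cap of 4).
Mixing does better — 3×H and 4×C: weight 40 ≤ 41, strength 3·3 + 4·8 = 41.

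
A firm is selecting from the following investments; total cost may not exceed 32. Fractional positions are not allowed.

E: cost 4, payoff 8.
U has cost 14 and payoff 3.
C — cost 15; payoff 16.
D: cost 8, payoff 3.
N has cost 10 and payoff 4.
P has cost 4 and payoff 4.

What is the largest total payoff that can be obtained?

31

Allowing fractional choices, the relaxed optimum would be about 31.6, but investments are indivisible.
E + C + D + P: cost 4 + 15 + 8 + 4 = 31 ≤ 32, payoff 8 + 16 + 3 + 4 = 31.
E + C + P: cost 4 + 15 + 4 = 23 ≤ 32, payoff 8 + 16 + 4 = 28.
Best is E, C, D, and P with total payoff 31.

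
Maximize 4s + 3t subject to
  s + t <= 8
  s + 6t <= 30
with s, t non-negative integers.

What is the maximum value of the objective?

32

(s,t)=(8,0) is feasible, giving 32.
(s,t)=(7,1) is feasible, giving 31.
(s,t)=(7,0) is feasible, giving 28.
Maximum is 32 at (s,t)=(8,0).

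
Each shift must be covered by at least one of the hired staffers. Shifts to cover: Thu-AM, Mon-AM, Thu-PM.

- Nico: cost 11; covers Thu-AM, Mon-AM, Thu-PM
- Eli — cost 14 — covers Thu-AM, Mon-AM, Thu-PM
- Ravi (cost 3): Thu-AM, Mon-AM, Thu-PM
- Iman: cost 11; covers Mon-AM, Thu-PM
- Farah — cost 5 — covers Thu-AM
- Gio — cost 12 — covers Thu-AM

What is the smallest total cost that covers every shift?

3

This is an integer covering problem.
Ravi alone covers Thu-AM, Mon-AM, Thu-PM — every shift.
Total cost: 3.
No cover costs less than 3.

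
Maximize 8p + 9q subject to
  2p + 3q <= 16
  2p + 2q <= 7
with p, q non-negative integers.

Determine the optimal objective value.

The continuous relaxation peaks at (0, 3.5) with value 31.50; rounding to a feasible lattice point costs some objective.
(p,q)=(0,3) is feasible, giving 27.
(p,q)=(1,2) is feasible, giving 26.
(p,q)=(0,2) is feasible, giving 18.
No feasible integer point exceeds 27.

27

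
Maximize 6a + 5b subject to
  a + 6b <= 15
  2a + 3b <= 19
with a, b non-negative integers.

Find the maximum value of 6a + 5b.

54

Relaxing integrality, the LP optimum is 57.00 at (a,b) = (9.5, 0), which is not an integer point.
(a,b)=(9,0): 1·9+6·0=9≤15, 2·9+3·0=18≤19, objective 54.
(a,b)=(8,1): 1·8+6·1=14≤15, 2·8+3·1=19≤19, objective 53.
(a,b)=(8,0): 1·8+6·0=8≤15, 2·8+3·0=16≤19, objective 48.
The best lattice point is (9,0), giving 54.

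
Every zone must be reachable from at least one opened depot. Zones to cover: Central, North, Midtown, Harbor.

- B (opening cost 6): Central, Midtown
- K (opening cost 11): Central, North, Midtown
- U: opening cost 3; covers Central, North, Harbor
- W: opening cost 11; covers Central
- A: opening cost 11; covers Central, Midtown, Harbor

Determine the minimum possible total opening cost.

9

Choose B and U: together they cover Central, North, Midtown, Harbor — every zone.
Total opening cost: 6 + 3 = 9.
No cover costs less than 9.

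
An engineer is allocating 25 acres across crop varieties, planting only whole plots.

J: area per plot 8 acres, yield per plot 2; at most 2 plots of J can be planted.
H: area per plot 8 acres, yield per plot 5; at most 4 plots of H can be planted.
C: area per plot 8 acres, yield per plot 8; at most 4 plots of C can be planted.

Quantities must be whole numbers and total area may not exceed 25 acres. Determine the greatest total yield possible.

24

C has the best ratio (8/8); taking only C gives at most 3×8 = 24 (stopped by the area limit).
Optimal: 3×C: area 24 ≤ 25, yield 3·8 = 24.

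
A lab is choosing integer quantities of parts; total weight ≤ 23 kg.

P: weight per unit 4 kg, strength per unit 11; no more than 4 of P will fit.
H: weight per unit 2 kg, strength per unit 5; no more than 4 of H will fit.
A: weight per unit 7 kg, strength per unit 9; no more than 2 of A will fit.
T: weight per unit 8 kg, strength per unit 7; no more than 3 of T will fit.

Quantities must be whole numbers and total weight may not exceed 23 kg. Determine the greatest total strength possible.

P has the best ratio (11/4); taking only P gives at most 4×11 = 44 (stopped by the supply cap of 4).
Mixing does better — 4×P and 3×H: weight 22 ≤ 23, strength 4·11 + 3·5 = 59.

59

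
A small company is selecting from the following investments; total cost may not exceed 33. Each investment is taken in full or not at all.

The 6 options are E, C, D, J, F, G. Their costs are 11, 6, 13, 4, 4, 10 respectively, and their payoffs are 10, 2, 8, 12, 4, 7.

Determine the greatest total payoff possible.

E + J + F + G: cost 11 + 4 + 4 + 10 = 29 ≤ 33, payoff 10 + 12 + 4 + 7 = 33.
E + D + J + F: cost 11 + 13 + 4 + 4 = 32 ≤ 33, payoff 10 + 8 + 12 + 4 = 34.
Best is E, D, J, and F with total payoff 34.

34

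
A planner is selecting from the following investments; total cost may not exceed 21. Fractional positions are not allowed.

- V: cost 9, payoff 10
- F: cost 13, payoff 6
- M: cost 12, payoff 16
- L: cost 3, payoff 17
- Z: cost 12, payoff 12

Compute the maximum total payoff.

Take M and L: cost 12 + 3 = 15 ≤ 21, payoff 16 + 17 = 33.
No other feasible combination does better.

33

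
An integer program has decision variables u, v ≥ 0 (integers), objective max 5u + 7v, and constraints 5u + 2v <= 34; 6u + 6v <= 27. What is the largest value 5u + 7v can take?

The continuous relaxation peaks at (0, 4.5) with value 31.50; rounding to a feasible lattice point costs some objective.
(u,v)=(0,4): 5·0+2·4=8≤34, 6·0+6·4=24≤27, objective 28.
(u,v)=(1,3): 5·1+2·3=11≤34, 6·1+6·3=24≤27, objective 26.
(u,v)=(0,3): 5·0+2·3=6≤34, 6·0+6·3=18≤27, objective 21.
No feasible integer point exceeds 28.

28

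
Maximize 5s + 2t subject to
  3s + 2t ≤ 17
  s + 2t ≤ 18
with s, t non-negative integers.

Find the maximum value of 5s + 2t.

(s,t)=(5,1) is feasible, giving 27.
(s,t)=(5,0) is feasible, giving 25.
(s,t)=(4,2) is feasible, giving 24.
Maximum is 27 at (s,t)=(5,1).

27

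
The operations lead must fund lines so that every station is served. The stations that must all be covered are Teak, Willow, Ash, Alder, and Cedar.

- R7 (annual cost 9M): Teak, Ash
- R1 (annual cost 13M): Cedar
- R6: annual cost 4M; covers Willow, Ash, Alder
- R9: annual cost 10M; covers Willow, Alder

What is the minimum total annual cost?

26

Choose R7, R1, and R6: together they cover Teak, Willow, Ash, Alder, Cedar — every station.
Total annual cost: 9 + 13 + 4 = 26.
No cover costs less than 26.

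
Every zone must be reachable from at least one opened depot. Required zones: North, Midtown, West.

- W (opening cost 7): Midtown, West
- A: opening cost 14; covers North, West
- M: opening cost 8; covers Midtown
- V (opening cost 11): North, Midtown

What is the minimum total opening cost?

Choose W and V: together they cover North, Midtown, West — every zone.
Total opening cost: 7 + 11 = 18.

18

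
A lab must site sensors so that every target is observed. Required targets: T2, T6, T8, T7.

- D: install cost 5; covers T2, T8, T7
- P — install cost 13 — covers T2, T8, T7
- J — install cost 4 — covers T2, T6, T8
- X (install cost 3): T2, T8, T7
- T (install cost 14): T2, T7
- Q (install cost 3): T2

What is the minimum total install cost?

Choose J and X: together they cover T2, T6, T8, T7 — every target.
Total install cost: 4 + 3 = 7.
No cover costs less than 7.

7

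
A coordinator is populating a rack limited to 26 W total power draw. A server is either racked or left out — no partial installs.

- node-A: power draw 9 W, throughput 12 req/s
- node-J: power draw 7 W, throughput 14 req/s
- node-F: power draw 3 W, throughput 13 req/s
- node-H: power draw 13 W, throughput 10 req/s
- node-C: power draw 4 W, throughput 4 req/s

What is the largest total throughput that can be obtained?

43

node-A + node-J + node-F: power draw 9 + 7 + 3 = 19 ≤ 26, throughput 12 + 14 + 13 = 39.
node-A + node-J + node-F + node-C: power draw 9 + 7 + 3 + 4 = 23 ≤ 26, throughput 12 + 14 + 13 + 4 = 43.
node-J + node-F + node-H: power draw 7 + 3 + 13 = 23 ≤ 26, throughput 14 + 13 + 10 = 37.
Best is node-A, node-J, node-F, and node-C with total throughput 43.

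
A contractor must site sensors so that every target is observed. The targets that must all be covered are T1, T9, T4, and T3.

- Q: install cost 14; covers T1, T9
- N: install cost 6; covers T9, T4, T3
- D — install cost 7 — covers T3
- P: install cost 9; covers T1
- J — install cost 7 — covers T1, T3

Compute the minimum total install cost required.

Choose N and J: together they cover T1, T9, T4, T3 — every target.
Total install cost: 6 + 7 = 13.

13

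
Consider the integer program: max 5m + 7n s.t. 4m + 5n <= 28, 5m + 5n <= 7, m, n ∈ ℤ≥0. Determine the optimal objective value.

The continuous relaxation peaks at (0, 1.4) with value 9.80; rounding to a feasible lattice point costs some objective.
(m,n)=(0,1): 4·0+5·1=5≤28, 5·0+5·1=5≤7, objective 7.
(m,n)=(1,0): 4·1+5·0=4≤28, 5·1+5·0=5≤7, objective 5.
(m,n)=(0,0): 4·0+5·0=0≤28, 5·0+5·0=0≤7, objective 0.
No feasible integer point exceeds 7.

7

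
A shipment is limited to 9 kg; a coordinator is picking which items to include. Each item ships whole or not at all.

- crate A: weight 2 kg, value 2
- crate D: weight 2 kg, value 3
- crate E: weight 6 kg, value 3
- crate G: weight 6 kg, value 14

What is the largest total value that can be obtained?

This is a 0-1 knapsack instance.
Take crate D and crate G: weight 2 + 6 = 8 ≤ 9, value 3 + 14 = 17.
No other feasible combination does better.

17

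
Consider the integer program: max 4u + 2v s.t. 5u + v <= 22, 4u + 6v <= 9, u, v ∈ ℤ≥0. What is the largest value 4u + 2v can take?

8

Relaxing integrality, the LP optimum is 9.00 at (u,v) = (2.25, 0), which is not an integer point.
(u,v)=(2,0): 5·2+1·0=10≤22, 4·2+6·0=8≤9, objective 8.
(u,v)=(1,0): 5·1+1·0=5≤22, 4·1+6·0=4≤9, objective 4.
The best lattice point is (2,0), giving 8.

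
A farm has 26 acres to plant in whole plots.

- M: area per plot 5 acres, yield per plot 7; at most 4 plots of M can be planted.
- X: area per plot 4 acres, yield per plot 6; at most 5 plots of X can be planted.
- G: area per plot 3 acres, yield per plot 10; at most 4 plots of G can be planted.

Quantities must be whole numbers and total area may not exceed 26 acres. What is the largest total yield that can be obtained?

60

This is a bounded integer knapsack.
1×M, 2×X, and 4×G: area 25 ≤ 26, yield 1·7 + 2·6 + 4·10 = 59.
2×M, 1×X, and 4×G: area 26 ≤ 26, yield 2·7 + 1·6 + 4·10 = 60.
Best is 60.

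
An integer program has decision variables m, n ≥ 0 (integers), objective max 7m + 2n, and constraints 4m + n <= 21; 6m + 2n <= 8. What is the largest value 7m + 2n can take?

(m,n)=(1,1) is feasible, giving 9.
(m,n)=(1,0) is feasible, giving 7.
(m,n)=(0,2) is feasible, giving 4.
(m,n)=(0,1) is feasible, giving 2.
Maximum is 9 at (m,n)=(1,1).

9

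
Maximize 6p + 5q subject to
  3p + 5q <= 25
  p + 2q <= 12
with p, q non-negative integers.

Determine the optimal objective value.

(p,q)=(8,0) is feasible, giving 48.
(p,q)=(7,0) is feasible, giving 42.
No feasible integer point exceeds 48.

48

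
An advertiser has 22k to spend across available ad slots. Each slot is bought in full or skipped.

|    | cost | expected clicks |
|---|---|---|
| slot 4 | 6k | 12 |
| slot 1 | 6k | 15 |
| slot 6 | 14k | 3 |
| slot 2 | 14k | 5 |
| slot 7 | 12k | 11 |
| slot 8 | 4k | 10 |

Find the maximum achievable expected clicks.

37

Allowing fractional choices, the relaxed optimum would be about 42.5, but ad slots are indivisible.
slot 4 + slot 1 + slot 8: cost 6 + 6 + 4 = 16 ≤ 22, expected clicks 12 + 15 + 10 = 37.
slot 1 + slot 7 + slot 8: cost 6 + 12 + 4 = 22 ≤ 22, expected clicks 15 + 11 + 10 = 36.
slot 4 + slot 7 + slot 8: cost 6 + 12 + 4 = 22 ≤ 22, expected clicks 12 + 11 + 10 = 33.
Best is slot 4, slot 1, and slot 8 with total expected clicks 37.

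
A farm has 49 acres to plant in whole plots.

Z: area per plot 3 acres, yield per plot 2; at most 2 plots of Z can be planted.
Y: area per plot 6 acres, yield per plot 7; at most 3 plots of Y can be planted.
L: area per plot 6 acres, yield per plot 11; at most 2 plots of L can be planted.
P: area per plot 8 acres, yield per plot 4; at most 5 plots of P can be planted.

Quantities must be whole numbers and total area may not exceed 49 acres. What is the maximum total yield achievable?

This is a bounded integer knapsack.
1×Z, 3×Y, 2×L, and 2×P: area 49 ≤ 49, yield 1·2 + 3·7 + 2·11 + 2·4 = 53.
3×Y, 2×L, and 2×P: area 46 ≤ 49, yield 3·7 + 2·11 + 2·4 = 51.
Best is 53.

53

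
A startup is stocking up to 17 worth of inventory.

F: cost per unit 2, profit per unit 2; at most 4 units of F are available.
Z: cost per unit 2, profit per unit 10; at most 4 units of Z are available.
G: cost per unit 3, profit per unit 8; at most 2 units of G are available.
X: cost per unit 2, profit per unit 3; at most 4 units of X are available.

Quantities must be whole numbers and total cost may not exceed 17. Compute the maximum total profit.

Z has the best ratio (10/2); taking only Z gives at most 4×10 = 40 (stopped by the supply cap of 4).
Mixing does better — 4×Z, 2×G, and 1×X: cost 16 ≤ 17, profit 4·10 + 2·8 + 1·3 = 59.

59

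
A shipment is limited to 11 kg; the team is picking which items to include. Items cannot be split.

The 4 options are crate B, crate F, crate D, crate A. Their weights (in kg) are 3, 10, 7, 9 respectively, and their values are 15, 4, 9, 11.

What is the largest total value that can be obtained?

Take crate B and crate D: weight 3 + 7 = 10 ≤ 11, value 15 + 9 = 24.
No other feasible combination does better.

24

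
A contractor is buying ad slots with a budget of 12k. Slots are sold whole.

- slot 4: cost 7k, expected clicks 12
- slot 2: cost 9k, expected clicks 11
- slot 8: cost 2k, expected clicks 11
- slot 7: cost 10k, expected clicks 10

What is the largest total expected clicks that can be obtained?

23

Allowing fractional choices, the relaxed optimum would be about 26.7, but ad slots are indivisible.
slot 4 + slot 8: cost 7 + 2 = 9 ≤ 12, expected clicks 12 + 11 = 23.
slot 8 + slot 7: cost 2 + 10 = 12 ≤ 12, expected clicks 11 + 10 = 21.
slot 2 + slot 8: cost 9 + 2 = 11 ≤ 12, expected clicks 11 + 11 = 22.
Best is slot 4 and slot 8 with total expected clicks 23.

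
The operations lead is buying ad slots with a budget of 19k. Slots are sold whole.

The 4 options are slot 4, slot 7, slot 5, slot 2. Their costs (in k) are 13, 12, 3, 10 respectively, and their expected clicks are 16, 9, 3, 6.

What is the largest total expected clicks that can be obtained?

This is a 0-1 knapsack instance.
slot 4 + slot 5: cost 13 + 3 = 16 ≤ 19, expected clicks 16 + 3 = 19.
slot 4: cost 13 ≤ 19, expected clicks 16.
slot 7 + slot 5: cost 12 + 3 = 15 ≤ 19, expected clicks 9 + 3 = 12.
Best is slot 4 and slot 5 with total expected clicks 19.

19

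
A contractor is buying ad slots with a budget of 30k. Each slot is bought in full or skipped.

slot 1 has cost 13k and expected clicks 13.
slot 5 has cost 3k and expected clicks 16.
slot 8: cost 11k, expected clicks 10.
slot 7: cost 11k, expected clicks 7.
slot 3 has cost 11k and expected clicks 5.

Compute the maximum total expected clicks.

39

Treat it as a binary knapsack problem.
Take slot 1, slot 5, and slot 8: cost 13 + 3 + 11 = 27 ≤ 30, expected clicks 13 + 16 + 10 = 39.
No other feasible combination does better.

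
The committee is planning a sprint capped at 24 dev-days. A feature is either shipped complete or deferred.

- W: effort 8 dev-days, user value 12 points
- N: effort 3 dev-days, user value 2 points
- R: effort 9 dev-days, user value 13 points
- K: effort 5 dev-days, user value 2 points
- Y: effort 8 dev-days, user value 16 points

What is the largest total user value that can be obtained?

Treat it as a binary knapsack problem.
Take W, N, K, and Y: effort 8 + 3 + 5 + 8 = 24 ≤ 24, user value 12 + 2 + 2 + 16 = 32.
No other feasible combination does better.

32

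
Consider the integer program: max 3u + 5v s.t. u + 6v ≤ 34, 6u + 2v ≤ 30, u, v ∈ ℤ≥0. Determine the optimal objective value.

34

(u,v)=(3,5): 1·3+6·5=33≤34, 6·3+2·5=28≤30, objective 34.
(u,v)=(2,5): 1·2+6·5=32≤34, 6·2+2·5=22≤30, objective 31.
(u,v)=(3,4): 1·3+6·4=27≤34, 6·3+2·4=26≤30, objective 29.
Maximum is 34 at (u,v)=(3,5).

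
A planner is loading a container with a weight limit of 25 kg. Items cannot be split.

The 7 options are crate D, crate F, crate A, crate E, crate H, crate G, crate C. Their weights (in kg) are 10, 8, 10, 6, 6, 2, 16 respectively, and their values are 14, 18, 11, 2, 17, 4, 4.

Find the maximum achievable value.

49

crate F + crate A + crate H: weight 8 + 10 + 6 = 24 ≤ 25, value 18 + 11 + 17 = 46.
crate D + crate F + crate H: weight 10 + 8 + 6 = 24 ≤ 25, value 14 + 18 + 17 = 49.
Best is crate D, crate F, and crate H with total value 49.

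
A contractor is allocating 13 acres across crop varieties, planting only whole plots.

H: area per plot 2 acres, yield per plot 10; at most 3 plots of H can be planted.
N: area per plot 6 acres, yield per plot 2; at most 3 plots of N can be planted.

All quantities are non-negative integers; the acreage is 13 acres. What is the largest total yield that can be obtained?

H has the best ratio (10/2); taking only H gives at most 3×10 = 30 (stopped by the supply cap of 3).
Mixing does better — 3×H and 1×N: area 12 ≤ 13, yield 3·10 + 1·2 = 32.

32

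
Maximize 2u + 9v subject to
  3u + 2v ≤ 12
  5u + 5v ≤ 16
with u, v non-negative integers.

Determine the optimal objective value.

27

(u,v)=(0,3): 3·0+2·3=6≤12, 5·0+5·3=15≤16, objective 27.
(u,v)=(1,2): 3·1+2·2=7≤12, 5·1+5·2=15≤16, objective 20.
(u,v)=(0,2): 3·0+2·2=4≤12, 5·0+5·2=10≤16, objective 18.
The best lattice point is (0,3), giving 27.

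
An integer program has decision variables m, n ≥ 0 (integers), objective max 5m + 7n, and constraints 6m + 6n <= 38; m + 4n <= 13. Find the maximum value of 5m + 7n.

The continuous relaxation peaks at (4.11, 2.22) with value 36.11; rounding to a feasible lattice point costs some objective.
(m,n)=(4,2): 6·4+6·2=36≤38, 1·4+4·2=12≤13, objective 34.
(m,n)=(5,1): 6·5+6·1=36≤38, 1·5+4·1=9≤13, objective 32.
(m,n)=(3,2): 6·3+6·2=30≤38, 1·3+4·2=11≤13, objective 29.
(m,n)=(4,1): 6·4+6·1=30≤38, 1·4+4·1=8≤13, objective 27.
Maximum is 34 at (m,n)=(4,2).

34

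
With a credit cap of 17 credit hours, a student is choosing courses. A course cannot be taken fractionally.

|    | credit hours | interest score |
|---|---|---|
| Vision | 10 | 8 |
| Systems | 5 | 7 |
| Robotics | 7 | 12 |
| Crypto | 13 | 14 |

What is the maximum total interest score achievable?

20

Take Vision and Robotics: credit hours 10 + 7 = 17 ≤ 17, interest score 8 + 12 = 20.
No other feasible combination does better.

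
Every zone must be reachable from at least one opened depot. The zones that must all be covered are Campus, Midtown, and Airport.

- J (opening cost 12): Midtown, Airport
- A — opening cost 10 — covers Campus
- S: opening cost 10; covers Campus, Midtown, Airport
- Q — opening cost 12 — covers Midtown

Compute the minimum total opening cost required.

10

S alone covers Campus, Midtown, Airport — every zone.
Total opening cost: 10.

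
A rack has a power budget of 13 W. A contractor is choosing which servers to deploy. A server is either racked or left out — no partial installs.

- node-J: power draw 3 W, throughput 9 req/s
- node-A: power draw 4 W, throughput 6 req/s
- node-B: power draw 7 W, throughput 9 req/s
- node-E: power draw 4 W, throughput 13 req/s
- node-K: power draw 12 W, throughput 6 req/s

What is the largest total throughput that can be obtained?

Allowing fractional choices, the relaxed optimum would be about 30.6, but servers are indivisible.
node-J + node-A + node-E: power draw 3 + 4 + 4 = 11 ≤ 13, throughput 9 + 6 + 13 = 28.
node-J + node-E: power draw 3 + 4 = 7 ≤ 13, throughput 9 + 13 = 22.
node-B + node-E: power draw 7 + 4 = 11 ≤ 13, throughput 9 + 13 = 22.
Best is node-J, node-A, and node-E with total throughput 28.

28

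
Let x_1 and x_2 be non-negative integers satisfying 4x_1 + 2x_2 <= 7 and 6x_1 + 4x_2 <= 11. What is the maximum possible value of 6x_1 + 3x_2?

9

The continuous relaxation peaks at (1.75, 0) with value 10.50; rounding to a feasible lattice point costs some objective.
(x_1,x_2)=(1,1): 4·1+2·1=6≤7, 6·1+4·1=10≤11, objective 9.
(x_1,x_2)=(0,2): 4·0+2·2=4≤7, 6·0+4·2=8≤11, objective 6.
(x_1,x_2)=(1,0): 4·1+2·0=4≤7, 6·1+4·0=6≤11, objective 6.
No feasible integer point exceeds 9.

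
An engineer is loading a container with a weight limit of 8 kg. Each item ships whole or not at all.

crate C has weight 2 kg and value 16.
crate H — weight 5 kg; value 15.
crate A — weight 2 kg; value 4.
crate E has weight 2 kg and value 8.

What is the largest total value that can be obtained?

crate C + crate A + crate E: weight 2 + 2 + 2 = 6 ≤ 8, value 16 + 4 + 8 = 28.
crate C + crate E: weight 2 + 2 = 4 ≤ 8, value 16 + 8 = 24.
crate C + crate H: weight 2 + 5 = 7 ≤ 8, value 16 + 15 = 31.
Best is crate C and crate H with total value 31.

31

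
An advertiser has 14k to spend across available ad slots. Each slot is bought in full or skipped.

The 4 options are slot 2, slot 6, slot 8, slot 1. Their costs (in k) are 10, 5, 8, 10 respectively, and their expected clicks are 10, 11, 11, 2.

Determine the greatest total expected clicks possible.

22

Treat it as a binary knapsack problem.
Allowing fractional choices, the relaxed optimum would be about 23.0, but ad slots are indivisible.
slot 8: cost 8 ≤ 14, expected clicks 11.
slot 6 + slot 8: cost 5 + 8 = 13 ≤ 14, expected clicks 11 + 11 = 22.
slot 6: cost 5 ≤ 14, expected clicks 11.
Best is slot 6 and slot 8 with total expected clicks 22.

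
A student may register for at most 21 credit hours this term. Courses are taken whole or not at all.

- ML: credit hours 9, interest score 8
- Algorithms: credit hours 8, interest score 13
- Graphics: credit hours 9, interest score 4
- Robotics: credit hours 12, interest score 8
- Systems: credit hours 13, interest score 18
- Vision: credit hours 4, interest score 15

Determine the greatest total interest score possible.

Treat it as a binary knapsack problem.
ML + Algorithms + Vision: credit hours 9 + 8 + 4 = 21 ≤ 21, interest score 8 + 13 + 15 = 36.
Systems + Vision: credit hours 13 + 4 = 17 ≤ 21, interest score 18 + 15 = 33.
Best is ML, Algorithms, and Vision with total interest score 36.

36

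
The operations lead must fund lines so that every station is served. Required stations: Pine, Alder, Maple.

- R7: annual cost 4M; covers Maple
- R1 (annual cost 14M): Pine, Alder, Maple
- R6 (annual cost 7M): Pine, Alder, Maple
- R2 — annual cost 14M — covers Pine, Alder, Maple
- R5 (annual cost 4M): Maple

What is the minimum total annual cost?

R6 alone covers Pine, Alder, Maple — every station.
Total annual cost: 7.
No cover costs less than 7.

7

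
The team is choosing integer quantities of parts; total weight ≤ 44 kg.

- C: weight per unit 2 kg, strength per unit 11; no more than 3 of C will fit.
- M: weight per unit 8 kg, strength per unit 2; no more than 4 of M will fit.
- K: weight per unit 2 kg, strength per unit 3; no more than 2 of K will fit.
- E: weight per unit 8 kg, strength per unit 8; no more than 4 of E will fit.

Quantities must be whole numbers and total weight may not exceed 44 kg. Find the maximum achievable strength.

71

This is a bounded integer knapsack.
C has the best ratio (11/2); taking only C gives at most 3×11 = 33 (stopped by the supply cap of 3).
Mixing does better — 3×C, 2×K, and 4×E: weight 42 ≤ 44, strength 3·11 + 2·3 + 4·8 = 71.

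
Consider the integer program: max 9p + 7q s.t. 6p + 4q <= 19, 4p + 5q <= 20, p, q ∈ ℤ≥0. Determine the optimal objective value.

The continuous relaxation peaks at (1.07, 3.14) with value 31.64; rounding to a feasible lattice point costs some objective.
(p,q)=(1,3): 6·1+4·3=18≤19, 4·1+5·3=19≤20, objective 30.
(p,q)=(0,4): 6·0+4·4=16≤19, 4·0+5·4=20≤20, objective 28.
(p,q)=(1,2): 6·1+4·2=14≤19, 4·1+5·2=14≤20, objective 23.
No feasible integer point exceeds 30.

30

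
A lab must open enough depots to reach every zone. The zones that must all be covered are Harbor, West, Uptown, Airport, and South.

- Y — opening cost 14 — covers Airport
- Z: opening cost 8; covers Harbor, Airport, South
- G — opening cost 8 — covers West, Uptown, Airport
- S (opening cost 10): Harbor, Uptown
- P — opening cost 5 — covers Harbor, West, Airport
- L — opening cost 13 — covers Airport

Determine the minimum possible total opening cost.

Choose Z and G: together they cover Harbor, West, Uptown, Airport, South — every zone.
Total opening cost: 8 + 8 = 16.

16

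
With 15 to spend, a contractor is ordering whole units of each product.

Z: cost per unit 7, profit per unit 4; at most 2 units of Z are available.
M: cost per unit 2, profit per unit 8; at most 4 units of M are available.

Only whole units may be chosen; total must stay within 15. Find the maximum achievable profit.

36

M has the best ratio (8/2); taking only M gives at most 4×8 = 32 (stopped by the supply cap of 4).
Mixing does better — 1×Z and 4×M: cost 15 ≤ 15, profit 1·4 + 4·8 = 36.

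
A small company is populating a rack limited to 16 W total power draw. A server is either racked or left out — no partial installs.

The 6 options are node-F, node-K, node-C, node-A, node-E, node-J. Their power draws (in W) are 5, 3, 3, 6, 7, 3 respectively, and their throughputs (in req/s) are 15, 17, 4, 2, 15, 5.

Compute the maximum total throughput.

47

Allowing fractional choices, the relaxed optimum would be about 48.7, but servers are indivisible.
node-F + node-K + node-C + node-J: power draw 5 + 3 + 3 + 3 = 14 ≤ 16, throughput 15 + 17 + 4 + 5 = 41.
node-F + node-K + node-E: power draw 5 + 3 + 7 = 15 ≤ 16, throughput 15 + 17 + 15 = 47.
Best is node-F, node-K, and node-E with total throughput 47.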